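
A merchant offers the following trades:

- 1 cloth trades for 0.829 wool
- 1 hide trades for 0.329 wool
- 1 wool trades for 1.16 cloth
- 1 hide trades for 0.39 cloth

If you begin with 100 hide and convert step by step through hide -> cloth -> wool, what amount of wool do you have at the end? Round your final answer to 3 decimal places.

32.331

100 hide × 0.39 = 39 cloth
39 cloth × 0.829 = 32.331 wool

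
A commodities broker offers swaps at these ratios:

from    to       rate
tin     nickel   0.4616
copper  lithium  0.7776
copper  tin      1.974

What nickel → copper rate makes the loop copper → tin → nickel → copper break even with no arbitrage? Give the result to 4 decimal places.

1.0975

Known legs of the cycle: 1.974 × 0.4616 = 0.9111984
For no arbitrage the full-cycle product must be 1, so the missing rate is 1 / 0.9111984 ≈ 1.097456.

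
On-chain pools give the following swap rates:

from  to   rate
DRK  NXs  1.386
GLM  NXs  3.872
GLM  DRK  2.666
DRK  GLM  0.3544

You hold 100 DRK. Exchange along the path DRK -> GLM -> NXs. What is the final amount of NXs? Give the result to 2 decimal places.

100 DRK × 0.3544 = 35.44 GLM
35.44 GLM × 3.872 = 137.22368 NXs

137.22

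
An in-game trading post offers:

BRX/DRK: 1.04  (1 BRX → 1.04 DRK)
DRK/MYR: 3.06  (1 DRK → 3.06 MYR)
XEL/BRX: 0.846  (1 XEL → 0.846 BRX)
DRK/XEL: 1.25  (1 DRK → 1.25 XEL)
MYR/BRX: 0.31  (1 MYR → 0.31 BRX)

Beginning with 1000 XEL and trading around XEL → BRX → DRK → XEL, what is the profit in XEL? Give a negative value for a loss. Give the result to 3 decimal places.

99.800

1000 XEL × 0.846 = 846 BRX
846 BRX × 1.04 = 879.84 DRK
879.84 DRK × 1.25 = 1099.8 XEL
Net change: 1099.8 − 1000 = 99.8 XEL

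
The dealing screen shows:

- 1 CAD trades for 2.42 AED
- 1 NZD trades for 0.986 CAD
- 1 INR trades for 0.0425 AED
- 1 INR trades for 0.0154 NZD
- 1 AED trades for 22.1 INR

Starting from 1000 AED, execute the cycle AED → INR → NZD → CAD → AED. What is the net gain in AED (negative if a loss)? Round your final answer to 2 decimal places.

1000 AED × 22.1 = 22100 INR
22100 INR × 0.0154 = 340.34 NZD
340.34 NZD × 0.986 = 335.57524 CAD
335.57524 CAD × 2.42 = 812.0920808 AED
Net change: 812.0920808 − 1000 = -187.9079192 AED

-187.91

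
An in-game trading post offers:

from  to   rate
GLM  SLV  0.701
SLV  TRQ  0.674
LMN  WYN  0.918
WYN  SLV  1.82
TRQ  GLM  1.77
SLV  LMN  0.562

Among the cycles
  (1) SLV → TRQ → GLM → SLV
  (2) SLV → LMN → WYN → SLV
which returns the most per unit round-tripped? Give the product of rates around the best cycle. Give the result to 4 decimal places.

0.9390

(1) 0.674 × 1.77 × 0.701 = 0.83628
(2) 0.562 × 0.918 × 1.82 = 0.93897
Highest is cycle (2) at 0.9390 (≤1, no arbitrage).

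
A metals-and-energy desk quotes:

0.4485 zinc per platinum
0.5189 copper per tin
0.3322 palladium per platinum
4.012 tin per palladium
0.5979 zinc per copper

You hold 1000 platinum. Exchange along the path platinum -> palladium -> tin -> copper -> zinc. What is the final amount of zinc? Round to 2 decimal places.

413.50

1000 platinum × 0.3322 = 332.2 palladium
332.2 palladium × 4.012 = 1332.7864 tin
1332.7864 tin × 0.5189 = 691.58286296 copper
691.58286296 copper × 0.5979 = 413.497393763784 zinc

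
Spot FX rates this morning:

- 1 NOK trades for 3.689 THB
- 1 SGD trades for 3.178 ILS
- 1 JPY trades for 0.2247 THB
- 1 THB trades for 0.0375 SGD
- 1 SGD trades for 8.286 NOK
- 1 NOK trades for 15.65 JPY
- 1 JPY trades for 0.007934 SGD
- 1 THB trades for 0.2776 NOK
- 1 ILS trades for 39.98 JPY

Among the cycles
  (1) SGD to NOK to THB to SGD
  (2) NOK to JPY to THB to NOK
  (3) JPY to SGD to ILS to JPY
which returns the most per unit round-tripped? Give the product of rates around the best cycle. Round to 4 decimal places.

1.1463

(1) 8.286 × 3.689 × 0.0375 = 1.14626
(2) 15.65 × 0.2247 × 0.2776 = 0.97620
(3) 0.007934 × 3.178 × 39.98 = 1.00807
Highest is cycle (1) at 1.1463 (>1, arbitrage).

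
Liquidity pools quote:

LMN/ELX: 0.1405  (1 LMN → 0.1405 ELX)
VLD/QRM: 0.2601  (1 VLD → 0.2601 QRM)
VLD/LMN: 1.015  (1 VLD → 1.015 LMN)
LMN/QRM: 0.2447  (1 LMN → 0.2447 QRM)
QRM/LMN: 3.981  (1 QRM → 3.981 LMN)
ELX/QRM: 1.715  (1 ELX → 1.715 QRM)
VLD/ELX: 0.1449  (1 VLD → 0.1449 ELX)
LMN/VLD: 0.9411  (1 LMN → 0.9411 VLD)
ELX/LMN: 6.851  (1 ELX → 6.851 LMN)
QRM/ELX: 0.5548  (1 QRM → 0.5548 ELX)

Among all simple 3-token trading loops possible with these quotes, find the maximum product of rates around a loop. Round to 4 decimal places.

VLD→QRM→LMN→VLD: 0.2601 × 3.981 × 0.9411 = 0.97447
ELX→QRM→LMN→ELX: 1.715 × 3.981 × 0.1405 = 0.95925
VLD→ELX→LMN→VLD: 0.1449 × 6.851 × 0.9411 = 0.93424
ELX→LMN→QRM→ELX: 6.851 × 0.2447 × 0.5548 = 0.93009
Maximum is VLD→QRM→LMN→VLD at 0.9745; no arbitrage — every cycle loses value.

0.9745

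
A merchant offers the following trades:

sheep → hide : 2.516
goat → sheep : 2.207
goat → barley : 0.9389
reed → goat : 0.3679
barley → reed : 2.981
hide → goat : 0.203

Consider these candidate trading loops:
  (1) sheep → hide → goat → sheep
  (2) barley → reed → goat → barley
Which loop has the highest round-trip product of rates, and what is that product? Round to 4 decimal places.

(1) 2.516 × 0.203 × 2.207 = 1.12722
(2) 2.981 × 0.3679 × 0.9389 = 1.02970
Highest is cycle (1) at 1.1272 (>1, arbitrage).

1.1272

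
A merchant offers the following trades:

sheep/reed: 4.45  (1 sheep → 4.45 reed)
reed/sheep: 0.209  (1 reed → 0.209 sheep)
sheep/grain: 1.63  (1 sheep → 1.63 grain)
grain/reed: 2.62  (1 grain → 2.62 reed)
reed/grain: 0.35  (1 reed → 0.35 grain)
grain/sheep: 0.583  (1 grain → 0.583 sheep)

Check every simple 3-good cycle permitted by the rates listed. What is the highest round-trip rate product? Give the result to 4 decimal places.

0.9080

reed→grain→sheep→reed: 0.35 × 0.583 × 4.45 = 0.90802
reed→sheep→grain→reed: 0.209 × 1.63 × 2.62 = 0.89256
Maximum is reed→grain→sheep→reed at 0.9080; no arbitrage — every cycle loses value.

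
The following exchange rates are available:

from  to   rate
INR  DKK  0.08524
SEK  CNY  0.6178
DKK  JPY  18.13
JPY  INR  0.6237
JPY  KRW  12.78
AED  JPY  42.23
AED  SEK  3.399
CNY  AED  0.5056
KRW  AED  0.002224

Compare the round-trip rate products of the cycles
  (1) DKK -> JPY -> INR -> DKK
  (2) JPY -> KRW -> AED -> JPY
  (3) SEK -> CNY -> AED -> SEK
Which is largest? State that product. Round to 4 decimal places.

1.2003

(1) 18.13 × 0.6237 × 0.08524 = 0.96387
(2) 12.78 × 0.002224 × 42.23 = 1.20029
(3) 0.6178 × 0.5056 × 3.399 = 1.06171
Highest is cycle (2) at 1.2003 (>1, arbitrage).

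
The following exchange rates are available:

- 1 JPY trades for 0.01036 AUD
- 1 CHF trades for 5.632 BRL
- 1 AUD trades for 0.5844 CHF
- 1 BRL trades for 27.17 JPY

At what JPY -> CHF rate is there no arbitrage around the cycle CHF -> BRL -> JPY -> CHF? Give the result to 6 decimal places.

0.006535

Known legs of the cycle: 5.632 × 27.17 = 153.02144
For no arbitrage the full-cycle product must be 1, so the missing rate is 1 / 153.02144 ≈ 0.00653503.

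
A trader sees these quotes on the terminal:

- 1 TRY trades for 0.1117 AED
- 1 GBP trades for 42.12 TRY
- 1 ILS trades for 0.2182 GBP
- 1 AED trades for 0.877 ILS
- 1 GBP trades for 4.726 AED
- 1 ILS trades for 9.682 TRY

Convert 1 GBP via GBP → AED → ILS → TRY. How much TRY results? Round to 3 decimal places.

1 GBP × 4.726 = 4.726 AED
4.726 AED × 0.877 = 4.144702 ILS
4.144702 ILS × 9.682 = 40.129004764 TRY

40.129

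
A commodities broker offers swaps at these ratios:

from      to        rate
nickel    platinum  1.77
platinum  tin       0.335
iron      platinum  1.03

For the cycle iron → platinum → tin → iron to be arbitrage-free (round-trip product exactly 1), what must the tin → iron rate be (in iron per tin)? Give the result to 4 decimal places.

2.8981

Known legs of the cycle: 1.03 × 0.335 = 0.34505
For no arbitrage the full-cycle product must be 1, so the missing rate is 1 / 0.34505 ≈ 2.898131.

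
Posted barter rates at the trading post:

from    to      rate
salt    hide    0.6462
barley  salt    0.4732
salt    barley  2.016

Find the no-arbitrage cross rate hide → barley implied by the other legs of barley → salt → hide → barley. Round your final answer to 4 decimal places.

Known legs of the cycle: 0.4732 × 0.6462 = 0.30578184
For no arbitrage the full-cycle product must be 1, so the missing rate is 1 / 0.30578184 ≈ 3.270305.

3.2703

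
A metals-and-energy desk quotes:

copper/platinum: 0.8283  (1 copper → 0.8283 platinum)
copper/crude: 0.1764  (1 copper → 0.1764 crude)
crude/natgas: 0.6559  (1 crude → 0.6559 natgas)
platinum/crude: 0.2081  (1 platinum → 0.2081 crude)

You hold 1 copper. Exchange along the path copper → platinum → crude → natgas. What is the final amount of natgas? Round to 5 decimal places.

1 copper × 0.8283 = 0.8283 platinum
0.8283 platinum × 0.2081 = 0.17236923 crude
0.17236923 crude × 0.6559 = 0.113056977957 natgas

0.11306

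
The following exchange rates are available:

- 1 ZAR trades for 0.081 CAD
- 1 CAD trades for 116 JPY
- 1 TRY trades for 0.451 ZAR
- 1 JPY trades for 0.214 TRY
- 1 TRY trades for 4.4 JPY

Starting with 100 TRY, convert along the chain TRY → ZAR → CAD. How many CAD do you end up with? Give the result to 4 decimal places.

3.6531

100 TRY × 0.451 = 45.1 ZAR
45.1 ZAR × 0.081 = 3.6531 CAD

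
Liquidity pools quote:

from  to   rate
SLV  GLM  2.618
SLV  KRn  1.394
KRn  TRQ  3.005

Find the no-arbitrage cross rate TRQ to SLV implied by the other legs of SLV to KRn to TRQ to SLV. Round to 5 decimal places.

0.23872

Known legs of the cycle: 1.394 × 3.005 = 4.18897
For no arbitrage the full-cycle product must be 1, so the missing rate is 1 / 4.18897 ≈ 0.2387222.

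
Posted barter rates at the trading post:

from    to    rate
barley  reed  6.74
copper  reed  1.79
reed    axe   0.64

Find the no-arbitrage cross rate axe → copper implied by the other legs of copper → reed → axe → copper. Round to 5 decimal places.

0.87291

Known legs of the cycle: 1.79 × 0.64 = 1.1456
For no arbitrage the full-cycle product must be 1, so the missing rate is 1 / 1.1456 ≈ 0.8729050.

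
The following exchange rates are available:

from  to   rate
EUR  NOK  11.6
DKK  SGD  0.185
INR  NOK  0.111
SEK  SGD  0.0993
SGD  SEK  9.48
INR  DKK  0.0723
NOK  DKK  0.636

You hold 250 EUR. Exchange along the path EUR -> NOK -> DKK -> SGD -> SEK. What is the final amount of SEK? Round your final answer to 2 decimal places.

250 EUR × 11.6 = 2900 NOK
2900 NOK × 0.636 = 1844.4 DKK
1844.4 DKK × 0.185 = 341.214 SGD
341.214 SGD × 9.48 = 3234.70872 SEK

3234.71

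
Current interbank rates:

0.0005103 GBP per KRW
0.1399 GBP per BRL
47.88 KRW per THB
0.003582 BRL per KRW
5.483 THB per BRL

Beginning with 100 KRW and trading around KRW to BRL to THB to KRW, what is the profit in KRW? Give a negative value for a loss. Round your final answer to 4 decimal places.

-5.9632

100 KRW × 0.003582 = 0.3582 BRL
0.3582 BRL × 5.483 = 1.9640106 THB
1.9640106 THB × 47.88 = 94.036827528 KRW
Net change: 94.036827528 − 100 = -5.963172472 KRW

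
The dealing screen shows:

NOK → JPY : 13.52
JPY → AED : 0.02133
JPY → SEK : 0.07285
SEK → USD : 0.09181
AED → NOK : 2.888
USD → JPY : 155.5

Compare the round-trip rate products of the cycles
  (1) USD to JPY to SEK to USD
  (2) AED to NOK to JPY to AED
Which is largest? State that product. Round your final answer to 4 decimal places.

(1) 155.5 × 0.07285 × 0.09181 = 1.04004
(2) 2.888 × 13.52 × 0.02133 = 0.83285
Highest is cycle (1) at 1.0400 (>1, arbitrage).

1.0400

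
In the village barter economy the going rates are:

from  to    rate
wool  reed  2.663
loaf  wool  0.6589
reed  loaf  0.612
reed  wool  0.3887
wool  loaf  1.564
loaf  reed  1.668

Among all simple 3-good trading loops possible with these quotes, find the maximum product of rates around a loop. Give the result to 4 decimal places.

reed→loaf→wool→reed: 0.612 × 0.6589 × 2.663 = 1.07385
reed→wool→loaf→reed: 0.3887 × 1.564 × 1.668 = 1.01402
Maximum is reed→loaf→wool→reed at 1.0738; arbitrage exists.

1.0738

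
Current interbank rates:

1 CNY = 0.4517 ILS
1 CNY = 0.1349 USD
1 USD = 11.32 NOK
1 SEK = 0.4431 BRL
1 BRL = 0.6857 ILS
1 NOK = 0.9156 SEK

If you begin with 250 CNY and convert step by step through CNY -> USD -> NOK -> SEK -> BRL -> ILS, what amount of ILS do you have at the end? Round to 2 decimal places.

106.20

250 CNY × 0.1349 = 33.725 USD
33.725 USD × 11.32 = 381.767 NOK
381.767 NOK × 0.9156 = 349.5458652 SEK
349.5458652 SEK × 0.4431 = 154.88377287012 BRL
154.88377287012 BRL × 0.6857 = 106.203803057041284 ILS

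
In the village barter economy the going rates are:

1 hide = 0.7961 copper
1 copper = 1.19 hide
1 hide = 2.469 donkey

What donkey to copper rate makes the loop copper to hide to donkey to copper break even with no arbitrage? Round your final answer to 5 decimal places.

0.34035

Known legs of the cycle: 1.19 × 2.469 = 2.93811
For no arbitrage the full-cycle product must be 1, so the missing rate is 1 / 2.93811 ≈ 0.3403549.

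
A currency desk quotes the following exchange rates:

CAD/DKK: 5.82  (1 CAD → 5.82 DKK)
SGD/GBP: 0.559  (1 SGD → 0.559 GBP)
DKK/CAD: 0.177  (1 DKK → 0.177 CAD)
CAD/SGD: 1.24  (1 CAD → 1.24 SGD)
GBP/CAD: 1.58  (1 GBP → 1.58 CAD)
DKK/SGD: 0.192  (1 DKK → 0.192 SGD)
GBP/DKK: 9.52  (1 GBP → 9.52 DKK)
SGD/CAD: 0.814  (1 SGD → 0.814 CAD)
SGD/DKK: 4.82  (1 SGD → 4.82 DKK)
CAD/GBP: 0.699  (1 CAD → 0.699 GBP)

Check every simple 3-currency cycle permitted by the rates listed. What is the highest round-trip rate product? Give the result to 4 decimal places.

1.1778

CAD→GBP→DKK→CAD: 0.699 × 9.52 × 0.177 = 1.17784
CAD→SGD→GBP→CAD: 1.24 × 0.559 × 1.58 = 1.09519
CAD→SGD→DKK→CAD: 1.24 × 4.82 × 0.177 = 1.05789
GBP→DKK→SGD→GBP: 9.52 × 0.192 × 0.559 = 1.02176
CAD→DKK→SGD→CAD: 5.82 × 0.192 × 0.814 = 0.90960
Maximum is CAD→GBP→DKK→CAD at 1.1778; arbitrage exists.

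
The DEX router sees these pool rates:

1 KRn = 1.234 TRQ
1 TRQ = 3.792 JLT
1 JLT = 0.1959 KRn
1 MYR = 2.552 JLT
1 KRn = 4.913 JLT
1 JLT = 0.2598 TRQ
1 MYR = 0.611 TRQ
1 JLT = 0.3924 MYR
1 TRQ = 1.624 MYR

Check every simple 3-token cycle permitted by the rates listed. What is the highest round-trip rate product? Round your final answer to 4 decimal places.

JLT→TRQ→MYR→JLT: 0.2598 × 1.624 × 2.552 = 1.07673
JLT→KRn→TRQ→JLT: 0.1959 × 1.234 × 3.792 = 0.91668
JLT→MYR→TRQ→JLT: 0.3924 × 0.611 × 3.792 = 0.90916
Maximum is JLT→TRQ→MYR→JLT at 1.0767; arbitrage exists.

1.0767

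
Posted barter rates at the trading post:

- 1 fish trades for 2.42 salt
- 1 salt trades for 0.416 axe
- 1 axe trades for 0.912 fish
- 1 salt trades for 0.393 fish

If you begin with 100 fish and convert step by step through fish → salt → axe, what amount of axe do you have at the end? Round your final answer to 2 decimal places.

100.67

100 fish × 2.42 = 242 salt
242 salt × 0.416 = 100.672 axe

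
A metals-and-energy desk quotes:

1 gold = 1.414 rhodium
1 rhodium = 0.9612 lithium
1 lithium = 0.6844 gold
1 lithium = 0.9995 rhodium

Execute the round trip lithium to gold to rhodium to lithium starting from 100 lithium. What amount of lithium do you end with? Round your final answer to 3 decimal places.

93.019

100 lithium × 0.6844 = 68.44 gold
68.44 gold × 1.414 = 96.77416 rhodium
96.77416 rhodium × 0.9612 = 93.019322592 lithium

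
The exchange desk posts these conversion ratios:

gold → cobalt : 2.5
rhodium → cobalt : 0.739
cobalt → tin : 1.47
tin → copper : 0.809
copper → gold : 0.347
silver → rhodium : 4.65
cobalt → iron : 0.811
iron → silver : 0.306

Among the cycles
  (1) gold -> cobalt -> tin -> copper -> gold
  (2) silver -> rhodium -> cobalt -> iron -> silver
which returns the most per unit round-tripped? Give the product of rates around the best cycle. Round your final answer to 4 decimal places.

1.0317

(1) 2.5 × 1.47 × 0.809 × 0.347 = 1.03166
(2) 4.65 × 0.739 × 0.811 × 0.306 = 0.85279
Highest is cycle (1) at 1.0317 (>1, arbitrage).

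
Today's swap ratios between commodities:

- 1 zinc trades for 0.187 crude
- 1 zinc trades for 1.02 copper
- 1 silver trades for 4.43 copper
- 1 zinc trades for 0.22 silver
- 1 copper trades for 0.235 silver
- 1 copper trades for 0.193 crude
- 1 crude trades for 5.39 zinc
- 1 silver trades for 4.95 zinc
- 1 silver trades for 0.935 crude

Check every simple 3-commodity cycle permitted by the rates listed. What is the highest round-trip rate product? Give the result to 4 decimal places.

1.1865

zinc→copper→silver→zinc: 1.02 × 0.235 × 4.95 = 1.18652
zinc→silver→crude→zinc: 0.22 × 0.935 × 5.39 = 1.10872
zinc→copper→crude→zinc: 1.02 × 0.193 × 5.39 = 1.06108
Maximum is zinc→copper→silver→zinc at 1.1865; arbitrage exists.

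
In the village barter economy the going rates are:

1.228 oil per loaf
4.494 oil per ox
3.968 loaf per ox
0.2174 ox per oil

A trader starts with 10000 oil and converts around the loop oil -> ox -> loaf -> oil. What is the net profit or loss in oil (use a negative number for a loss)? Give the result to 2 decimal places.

10000 oil × 0.2174 = 2174 ox
2174 ox × 3.968 = 8626.432 loaf
8626.432 loaf × 1.228 = 10593.258496 oil
Net change: 10593.258496 − 10000 = 593.258496 oil

593.26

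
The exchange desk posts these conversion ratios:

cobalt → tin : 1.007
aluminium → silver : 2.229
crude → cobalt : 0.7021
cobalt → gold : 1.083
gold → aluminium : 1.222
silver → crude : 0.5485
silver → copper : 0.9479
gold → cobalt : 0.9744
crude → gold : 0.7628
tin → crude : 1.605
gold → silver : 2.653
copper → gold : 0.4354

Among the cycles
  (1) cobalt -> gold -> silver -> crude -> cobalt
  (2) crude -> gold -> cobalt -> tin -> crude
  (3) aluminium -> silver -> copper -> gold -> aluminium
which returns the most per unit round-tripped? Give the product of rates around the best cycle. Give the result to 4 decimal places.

(1) 1.083 × 2.653 × 0.5485 × 0.7021 = 1.10647
(2) 0.7628 × 0.9744 × 1.007 × 1.605 = 1.20130
(3) 2.229 × 0.9479 × 0.4354 × 1.222 = 1.12417
Highest is cycle (2) at 1.2013 (>1, arbitrage).

1.2013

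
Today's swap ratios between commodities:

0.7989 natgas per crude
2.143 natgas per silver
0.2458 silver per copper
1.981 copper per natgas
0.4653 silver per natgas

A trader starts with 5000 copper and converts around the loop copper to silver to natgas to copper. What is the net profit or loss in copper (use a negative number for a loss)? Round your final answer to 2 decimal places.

5000 copper × 0.2458 = 1229 silver
1229 silver × 2.143 = 2633.747 natgas
2633.747 natgas × 1.981 = 5217.452807 copper
Net change: 5217.452807 − 5000 = 217.452807 copper

217.45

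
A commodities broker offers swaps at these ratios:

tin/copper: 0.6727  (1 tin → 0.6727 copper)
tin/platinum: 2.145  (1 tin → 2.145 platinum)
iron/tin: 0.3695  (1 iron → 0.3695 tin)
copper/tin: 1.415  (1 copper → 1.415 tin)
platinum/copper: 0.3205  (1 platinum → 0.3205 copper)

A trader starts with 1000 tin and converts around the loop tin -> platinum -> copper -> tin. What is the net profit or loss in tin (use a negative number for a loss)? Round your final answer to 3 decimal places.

1000 tin × 2.145 = 2145 platinum
2145 platinum × 0.3205 = 687.4725 copper
687.4725 copper × 1.415 = 972.7735875 tin
Net change: 972.7735875 − 1000 = -27.2264125 tin

-27.226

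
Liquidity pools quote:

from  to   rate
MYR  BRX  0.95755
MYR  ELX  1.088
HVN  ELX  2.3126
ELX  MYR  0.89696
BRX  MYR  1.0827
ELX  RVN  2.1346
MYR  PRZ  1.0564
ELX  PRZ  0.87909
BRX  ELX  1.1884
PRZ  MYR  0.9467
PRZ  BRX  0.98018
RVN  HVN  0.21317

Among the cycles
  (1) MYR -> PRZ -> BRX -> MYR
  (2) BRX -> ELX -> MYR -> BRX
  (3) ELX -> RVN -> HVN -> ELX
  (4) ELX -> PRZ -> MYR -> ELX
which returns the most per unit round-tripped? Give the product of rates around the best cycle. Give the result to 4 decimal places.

1.1211

(1) 1.0564 × 0.98018 × 1.0827 = 1.12109
(2) 1.1884 × 0.89696 × 0.95755 = 1.02070
(3) 2.1346 × 0.21317 × 2.3126 = 1.05231
(4) 0.87909 × 0.9467 × 1.088 = 0.90547
Highest is cycle (1) at 1.1211 (>1, arbitrage).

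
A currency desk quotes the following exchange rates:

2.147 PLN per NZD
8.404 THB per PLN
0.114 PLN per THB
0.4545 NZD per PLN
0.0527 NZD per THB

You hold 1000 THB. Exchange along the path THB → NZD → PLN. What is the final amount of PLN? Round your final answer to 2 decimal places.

1000 THB × 0.0527 = 52.7 NZD
52.7 NZD × 2.147 = 113.1469 PLN

113.15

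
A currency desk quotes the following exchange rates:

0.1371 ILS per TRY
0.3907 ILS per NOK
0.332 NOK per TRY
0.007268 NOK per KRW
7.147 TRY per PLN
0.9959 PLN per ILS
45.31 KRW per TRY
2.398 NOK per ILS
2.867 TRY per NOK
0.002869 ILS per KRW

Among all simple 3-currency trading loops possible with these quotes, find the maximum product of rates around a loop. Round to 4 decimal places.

0.9758

ILS→PLN→TRY→ILS: 0.9959 × 7.147 × 0.1371 = 0.97584
NOK→TRY→KRW→NOK: 2.867 × 45.31 × 0.007268 = 0.94414
NOK→TRY→ILS→NOK: 2.867 × 0.1371 × 2.398 = 0.94257
Maximum is ILS→PLN→TRY→ILS at 0.9758; no arbitrage — every cycle loses value.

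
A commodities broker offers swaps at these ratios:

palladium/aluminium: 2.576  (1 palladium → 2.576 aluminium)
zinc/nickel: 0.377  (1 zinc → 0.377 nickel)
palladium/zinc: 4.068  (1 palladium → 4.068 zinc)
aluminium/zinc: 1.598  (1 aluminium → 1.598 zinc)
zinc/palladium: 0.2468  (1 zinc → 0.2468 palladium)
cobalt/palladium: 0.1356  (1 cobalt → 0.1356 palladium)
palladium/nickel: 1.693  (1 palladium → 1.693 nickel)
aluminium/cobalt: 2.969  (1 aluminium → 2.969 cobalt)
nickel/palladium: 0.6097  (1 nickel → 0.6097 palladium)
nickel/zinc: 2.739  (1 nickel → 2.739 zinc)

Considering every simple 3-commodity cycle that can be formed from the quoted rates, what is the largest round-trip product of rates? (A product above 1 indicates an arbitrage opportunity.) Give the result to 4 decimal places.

palladium→nickel→zinc→palladium: 1.693 × 2.739 × 0.2468 = 1.14444
aluminium→cobalt→palladium→aluminium: 2.969 × 0.1356 × 2.576 = 1.03709
aluminium→zinc→palladium→aluminium: 1.598 × 0.2468 × 2.576 = 1.01594
palladium→zinc→nickel→palladium: 4.068 × 0.377 × 0.6097 = 0.93506
Maximum is palladium→nickel→zinc→palladium at 1.1444; arbitrage exists.

1.1444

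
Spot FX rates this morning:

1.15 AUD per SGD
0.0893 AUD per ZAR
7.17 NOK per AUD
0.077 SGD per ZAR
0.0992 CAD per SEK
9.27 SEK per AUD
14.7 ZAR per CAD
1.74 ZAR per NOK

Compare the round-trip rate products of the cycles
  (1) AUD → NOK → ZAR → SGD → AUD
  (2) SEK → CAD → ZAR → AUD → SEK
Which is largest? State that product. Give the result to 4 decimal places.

1.2071

(1) 7.17 × 1.74 × 0.077 × 1.15 = 1.10473
(2) 0.0992 × 14.7 × 0.0893 × 9.27 = 1.20715
Highest is cycle (2) at 1.2071 (>1, arbitrage).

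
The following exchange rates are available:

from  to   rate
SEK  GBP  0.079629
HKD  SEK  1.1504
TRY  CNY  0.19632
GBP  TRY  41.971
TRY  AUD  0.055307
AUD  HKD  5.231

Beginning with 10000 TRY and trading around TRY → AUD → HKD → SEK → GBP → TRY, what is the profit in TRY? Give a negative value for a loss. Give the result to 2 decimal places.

1123.32

10000 TRY × 0.055307 = 553.07 AUD
553.07 AUD × 5.231 = 2893.10917 HKD
2893.10917 HKD × 1.1504 = 3328.232789168 SEK
3328.232789168 SEK × 0.079629 = 265.023848768658672 GBP
265.023848768658672 GBP × 41.971 = 11123.315956669373122512 TRY
Net change: 11123.315956669373122512 − 10000 = 1123.315956669373122512 TRY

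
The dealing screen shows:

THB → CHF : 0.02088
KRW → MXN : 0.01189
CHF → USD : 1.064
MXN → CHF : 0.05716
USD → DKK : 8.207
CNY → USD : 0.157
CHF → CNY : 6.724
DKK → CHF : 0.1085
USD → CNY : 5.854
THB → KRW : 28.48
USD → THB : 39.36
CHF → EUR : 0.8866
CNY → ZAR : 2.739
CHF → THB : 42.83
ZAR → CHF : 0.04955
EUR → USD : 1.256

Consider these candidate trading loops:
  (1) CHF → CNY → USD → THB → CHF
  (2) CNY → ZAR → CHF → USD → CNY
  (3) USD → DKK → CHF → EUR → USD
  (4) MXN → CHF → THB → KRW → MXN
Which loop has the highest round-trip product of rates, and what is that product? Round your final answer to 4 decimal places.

(1) 6.724 × 0.157 × 39.36 × 0.02088 = 0.86759
(2) 2.739 × 0.04955 × 1.064 × 5.854 = 0.84534
(3) 8.207 × 0.1085 × 0.8866 × 1.256 = 0.99159
(4) 0.05716 × 42.83 × 28.48 × 0.01189 = 0.82901
Highest is cycle (3) at 0.9916 (≤1, no arbitrage).

0.9916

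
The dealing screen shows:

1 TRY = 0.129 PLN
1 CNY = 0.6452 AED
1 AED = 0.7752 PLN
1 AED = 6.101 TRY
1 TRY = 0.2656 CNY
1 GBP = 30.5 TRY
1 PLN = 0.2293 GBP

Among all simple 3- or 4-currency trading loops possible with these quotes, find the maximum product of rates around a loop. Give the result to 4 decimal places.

AED→TRY→CNY→AED: 6.101 × 0.2656 × 0.6452 = 1.04550
TRY→PLN→GBP→TRY: 0.129 × 0.2293 × 30.5 = 0.90218
Maximum is AED→TRY→CNY→AED at 1.0455; arbitrage exists.

1.0455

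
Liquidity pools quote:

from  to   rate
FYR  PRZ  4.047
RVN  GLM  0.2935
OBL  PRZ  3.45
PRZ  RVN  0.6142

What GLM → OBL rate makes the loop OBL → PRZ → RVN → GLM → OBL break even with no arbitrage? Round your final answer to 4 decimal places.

1.6079

Known legs of the cycle: 3.45 × 0.6142 × 0.2935 = 0.621923565
For no arbitrage the full-cycle product must be 1, so the missing rate is 1 / 0.621923565 ≈ 1.607915.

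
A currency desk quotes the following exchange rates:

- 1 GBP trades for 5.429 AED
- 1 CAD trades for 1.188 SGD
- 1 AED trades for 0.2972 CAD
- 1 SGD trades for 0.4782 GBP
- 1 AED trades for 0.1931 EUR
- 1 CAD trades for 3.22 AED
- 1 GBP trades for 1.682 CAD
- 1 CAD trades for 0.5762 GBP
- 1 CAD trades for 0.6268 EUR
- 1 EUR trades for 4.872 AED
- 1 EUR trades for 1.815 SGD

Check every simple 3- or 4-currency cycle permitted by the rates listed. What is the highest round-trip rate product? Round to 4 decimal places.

0.9555

GBP→CAD→SGD→GBP: 1.682 × 1.188 × 0.4782 = 0.95555
GBP→AED→CAD→GBP: 5.429 × 0.2972 × 0.5762 = 0.92970
GBP→AED→CAD→SGD→GBP: 5.429 × 0.2972 × 1.188 × 0.4782 = 0.91663
EUR→SGD→GBP→CAD→EUR: 1.815 × 0.4782 × 1.682 × 0.6268 = 0.91504
EUR→SGD→GBP→AED→EUR: 1.815 × 0.4782 × 5.429 × 0.1931 = 0.90989
EUR→AED→CAD→EUR: 4.872 × 0.2972 × 0.6268 = 0.90758
Maximum is GBP→CAD→SGD→GBP at 0.9555; no arbitrage — every cycle loses value.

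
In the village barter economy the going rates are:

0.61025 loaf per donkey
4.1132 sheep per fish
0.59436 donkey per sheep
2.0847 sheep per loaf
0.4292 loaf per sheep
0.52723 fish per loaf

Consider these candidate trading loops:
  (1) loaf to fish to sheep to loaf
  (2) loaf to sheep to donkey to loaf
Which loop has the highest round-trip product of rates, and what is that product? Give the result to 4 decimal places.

0.9308

(1) 0.52723 × 4.1132 × 0.4292 = 0.93076
(2) 2.0847 × 0.59436 × 0.61025 = 0.75614
Highest is cycle (1) at 0.9308 (≤1, no arbitrage).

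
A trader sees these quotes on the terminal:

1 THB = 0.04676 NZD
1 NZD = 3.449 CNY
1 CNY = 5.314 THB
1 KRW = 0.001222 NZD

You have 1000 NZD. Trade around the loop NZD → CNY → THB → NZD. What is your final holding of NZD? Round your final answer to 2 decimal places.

1000 NZD × 3.449 = 3449 CNY
3449 CNY × 5.314 = 18327.986 THB
18327.986 THB × 0.04676 = 857.01662536 NZD

857.02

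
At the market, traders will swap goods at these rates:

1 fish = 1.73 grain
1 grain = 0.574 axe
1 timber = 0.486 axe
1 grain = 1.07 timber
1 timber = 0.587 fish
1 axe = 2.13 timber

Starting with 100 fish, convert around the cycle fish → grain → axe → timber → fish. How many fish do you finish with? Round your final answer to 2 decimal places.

100 fish × 1.73 = 173 grain
173 grain × 0.574 = 99.302 axe
99.302 axe × 2.13 = 211.51326 timber
211.51326 timber × 0.587 = 124.15828362 fish

124.16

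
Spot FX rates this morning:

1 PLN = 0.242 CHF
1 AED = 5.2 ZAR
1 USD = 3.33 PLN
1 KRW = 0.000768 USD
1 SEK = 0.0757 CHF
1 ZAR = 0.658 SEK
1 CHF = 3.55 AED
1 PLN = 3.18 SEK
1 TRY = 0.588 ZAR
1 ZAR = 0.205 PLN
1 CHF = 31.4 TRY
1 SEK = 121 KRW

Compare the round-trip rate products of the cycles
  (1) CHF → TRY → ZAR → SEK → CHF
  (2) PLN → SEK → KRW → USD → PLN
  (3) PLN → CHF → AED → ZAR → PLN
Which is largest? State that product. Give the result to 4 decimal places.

(1) 31.4 × 0.588 × 0.658 × 0.0757 = 0.91966
(2) 3.18 × 121 × 0.000768 × 3.33 = 0.98405
(3) 0.242 × 3.55 × 5.2 × 0.205 = 0.91580
Highest is cycle (2) at 0.9841 (≤1, no arbitrage).

0.9841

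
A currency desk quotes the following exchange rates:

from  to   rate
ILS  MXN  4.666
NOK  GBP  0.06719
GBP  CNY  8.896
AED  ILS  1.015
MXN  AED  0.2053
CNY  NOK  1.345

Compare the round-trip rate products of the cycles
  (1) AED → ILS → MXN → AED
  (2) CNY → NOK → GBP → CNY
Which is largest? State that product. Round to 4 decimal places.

0.9723

(1) 1.015 × 4.666 × 0.2053 = 0.97230
(2) 1.345 × 0.06719 × 8.896 = 0.80394
Highest is cycle (1) at 0.9723 (≤1, no arbitrage).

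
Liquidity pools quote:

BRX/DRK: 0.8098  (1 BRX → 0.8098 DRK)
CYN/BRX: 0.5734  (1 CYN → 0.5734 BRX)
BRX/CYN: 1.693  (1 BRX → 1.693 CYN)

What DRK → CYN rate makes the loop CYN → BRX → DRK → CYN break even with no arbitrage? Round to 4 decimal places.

Known legs of the cycle: 0.5734 × 0.8098 = 0.46433932
For no arbitrage the full-cycle product must be 1, so the missing rate is 1 / 0.46433932 ≈ 2.153598.

2.1536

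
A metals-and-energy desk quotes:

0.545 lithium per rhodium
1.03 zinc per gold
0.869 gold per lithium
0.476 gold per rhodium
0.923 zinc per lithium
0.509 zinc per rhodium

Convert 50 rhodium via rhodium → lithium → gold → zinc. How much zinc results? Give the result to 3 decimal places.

50 rhodium × 0.545 = 27.25 lithium
27.25 lithium × 0.869 = 23.68025 gold
23.68025 gold × 1.03 = 24.3906575 zinc

24.391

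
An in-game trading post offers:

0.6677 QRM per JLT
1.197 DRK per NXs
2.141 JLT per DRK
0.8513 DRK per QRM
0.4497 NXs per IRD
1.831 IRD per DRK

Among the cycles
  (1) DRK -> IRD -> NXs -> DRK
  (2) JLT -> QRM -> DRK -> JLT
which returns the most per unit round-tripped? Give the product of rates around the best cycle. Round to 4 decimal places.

(1) 1.831 × 0.4497 × 1.197 = 0.98561
(2) 0.6677 × 0.8513 × 2.141 = 1.21697
Highest is cycle (2) at 1.2170 (>1, arbitrage).

1.2170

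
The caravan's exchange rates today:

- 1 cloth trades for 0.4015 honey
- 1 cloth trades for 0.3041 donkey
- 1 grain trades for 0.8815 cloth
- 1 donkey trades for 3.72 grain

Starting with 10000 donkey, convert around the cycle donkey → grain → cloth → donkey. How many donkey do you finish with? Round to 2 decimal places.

10000 donkey × 3.72 = 37200 grain
37200 grain × 0.8815 = 32791.8 cloth
32791.8 cloth × 0.3041 = 9971.98638 donkey

9971.99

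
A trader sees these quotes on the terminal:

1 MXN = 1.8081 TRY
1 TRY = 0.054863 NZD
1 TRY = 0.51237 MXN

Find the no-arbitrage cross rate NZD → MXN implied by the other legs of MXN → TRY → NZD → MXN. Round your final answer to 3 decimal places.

Known legs of the cycle: 1.8081 × 0.054863 = 0.0991977903
For no arbitrage the full-cycle product must be 1, so the missing rate is 1 / 0.0991977903 ≈ 10.08087.

10.081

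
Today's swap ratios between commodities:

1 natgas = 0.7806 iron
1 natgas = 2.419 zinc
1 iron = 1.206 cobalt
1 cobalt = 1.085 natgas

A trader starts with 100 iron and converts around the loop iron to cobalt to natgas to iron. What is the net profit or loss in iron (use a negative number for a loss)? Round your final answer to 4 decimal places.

100 iron × 1.206 = 120.6 cobalt
120.6 cobalt × 1.085 = 130.851 natgas
130.851 natgas × 0.7806 = 102.1422906 iron
Net change: 102.1422906 − 100 = 2.1422906 iron

2.1423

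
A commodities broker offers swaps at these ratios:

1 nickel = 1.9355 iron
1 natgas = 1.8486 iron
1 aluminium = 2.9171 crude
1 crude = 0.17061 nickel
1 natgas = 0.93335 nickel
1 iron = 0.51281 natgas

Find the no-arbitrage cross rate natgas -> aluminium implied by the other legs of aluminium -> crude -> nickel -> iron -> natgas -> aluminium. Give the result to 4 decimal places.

2.0244

Known legs of the cycle: 2.9171 × 0.17061 × 1.9355 × 0.51281 = 0.493975559037288405
For no arbitrage the full-cycle product must be 1, so the missing rate is 1 / 0.493975559037288405 ≈ 2.024392.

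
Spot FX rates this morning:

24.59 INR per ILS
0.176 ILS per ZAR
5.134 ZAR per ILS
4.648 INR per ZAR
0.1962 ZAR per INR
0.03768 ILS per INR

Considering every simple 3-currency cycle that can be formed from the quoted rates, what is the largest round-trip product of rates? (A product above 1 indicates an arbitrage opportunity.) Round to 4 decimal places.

0.8992

INR→ILS→ZAR→INR: 0.03768 × 5.134 × 4.648 = 0.89915
INR→ZAR→ILS→INR: 0.1962 × 0.176 × 24.59 = 0.84912
Maximum is INR→ILS→ZAR→INR at 0.8992; no arbitrage — every cycle loses value.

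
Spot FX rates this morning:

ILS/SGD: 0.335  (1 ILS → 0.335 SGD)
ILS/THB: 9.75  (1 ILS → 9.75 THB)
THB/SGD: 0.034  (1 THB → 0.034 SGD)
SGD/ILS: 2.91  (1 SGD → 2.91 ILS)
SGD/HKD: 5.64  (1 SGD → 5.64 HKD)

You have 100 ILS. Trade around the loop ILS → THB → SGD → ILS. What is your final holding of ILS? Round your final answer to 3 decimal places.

100 ILS × 9.75 = 975 THB
975 THB × 0.034 = 33.15 SGD
33.15 SGD × 2.91 = 96.4665 ILS

96.467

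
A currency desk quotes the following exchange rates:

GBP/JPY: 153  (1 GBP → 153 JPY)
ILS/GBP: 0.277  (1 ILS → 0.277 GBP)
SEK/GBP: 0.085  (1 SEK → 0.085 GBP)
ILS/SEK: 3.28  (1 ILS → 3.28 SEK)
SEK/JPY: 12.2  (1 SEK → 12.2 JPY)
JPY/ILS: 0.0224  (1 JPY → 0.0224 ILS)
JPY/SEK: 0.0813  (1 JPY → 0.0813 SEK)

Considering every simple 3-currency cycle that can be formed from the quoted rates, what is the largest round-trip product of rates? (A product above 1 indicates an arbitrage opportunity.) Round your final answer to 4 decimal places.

GBP→JPY→SEK→GBP: 153 × 0.0813 × 0.085 = 1.05731
GBP→JPY→ILS→GBP: 153 × 0.0224 × 0.277 = 0.94933
SEK→JPY→ILS→SEK: 12.2 × 0.0224 × 3.28 = 0.89636
Maximum is GBP→JPY→SEK→GBP at 1.0573; arbitrage exists.

1.0573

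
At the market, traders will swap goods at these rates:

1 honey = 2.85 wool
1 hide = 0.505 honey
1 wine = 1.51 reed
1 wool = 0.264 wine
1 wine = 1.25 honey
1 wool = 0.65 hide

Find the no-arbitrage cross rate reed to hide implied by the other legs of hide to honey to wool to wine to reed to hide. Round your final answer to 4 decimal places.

1.7429

Known legs of the cycle: 0.505 × 2.85 × 0.264 × 1.51 = 0.57374262
For no arbitrage the full-cycle product must be 1, so the missing rate is 1 / 0.57374262 ≈ 1.742942.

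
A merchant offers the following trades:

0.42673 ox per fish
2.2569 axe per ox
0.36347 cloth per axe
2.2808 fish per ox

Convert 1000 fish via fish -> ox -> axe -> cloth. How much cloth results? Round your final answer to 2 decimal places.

1000 fish × 0.42673 = 426.73 ox
426.73 ox × 2.2569 = 963.086937 axe
963.086937 axe × 0.36347 = 350.05320899139 cloth

350.05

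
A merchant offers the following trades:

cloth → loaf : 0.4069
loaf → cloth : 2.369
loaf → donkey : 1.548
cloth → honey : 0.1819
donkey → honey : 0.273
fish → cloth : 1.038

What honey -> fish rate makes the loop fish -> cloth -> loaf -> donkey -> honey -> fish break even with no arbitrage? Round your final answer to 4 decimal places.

5.6025

Known legs of the cycle: 1.038 × 0.4069 × 1.548 × 0.273 = 0.1784919551688
For no arbitrage the full-cycle product must be 1, so the missing rate is 1 / 0.1784919551688 ≈ 5.602493.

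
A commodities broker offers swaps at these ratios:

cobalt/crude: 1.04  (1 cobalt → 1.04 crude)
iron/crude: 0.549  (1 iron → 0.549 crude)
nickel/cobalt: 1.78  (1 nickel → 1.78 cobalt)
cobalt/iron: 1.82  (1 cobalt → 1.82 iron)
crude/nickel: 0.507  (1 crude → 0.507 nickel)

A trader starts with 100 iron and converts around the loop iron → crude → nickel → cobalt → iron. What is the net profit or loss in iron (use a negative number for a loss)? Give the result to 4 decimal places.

100 iron × 0.549 = 54.9 crude
54.9 crude × 0.507 = 27.8343 nickel
27.8343 nickel × 1.78 = 49.545054 cobalt
49.545054 cobalt × 1.82 = 90.17199828 iron
Net change: 90.17199828 − 100 = -9.82800172 iron

-9.8280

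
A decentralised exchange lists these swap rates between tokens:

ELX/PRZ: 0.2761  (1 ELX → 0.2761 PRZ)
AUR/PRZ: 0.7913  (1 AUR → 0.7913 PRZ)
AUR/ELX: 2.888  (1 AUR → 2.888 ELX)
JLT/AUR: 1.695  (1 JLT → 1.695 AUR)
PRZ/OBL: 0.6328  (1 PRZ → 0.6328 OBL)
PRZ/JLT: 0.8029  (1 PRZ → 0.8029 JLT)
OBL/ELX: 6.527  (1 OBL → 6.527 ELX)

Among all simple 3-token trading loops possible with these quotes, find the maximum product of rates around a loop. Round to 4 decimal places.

1.1404

ELX→PRZ→OBL→ELX: 0.2761 × 0.6328 × 6.527 = 1.14037
AUR→PRZ→JLT→AUR: 0.7913 × 0.8029 × 1.695 = 1.07689
Maximum is ELX→PRZ→OBL→ELX at 1.1404; arbitrage exists.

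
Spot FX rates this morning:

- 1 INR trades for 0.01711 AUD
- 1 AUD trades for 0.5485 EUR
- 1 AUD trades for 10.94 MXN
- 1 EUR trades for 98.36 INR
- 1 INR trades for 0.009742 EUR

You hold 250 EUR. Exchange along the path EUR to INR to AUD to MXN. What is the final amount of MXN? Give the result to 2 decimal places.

250 EUR × 98.36 = 24590 INR
24590 INR × 0.01711 = 420.7349 AUD
420.7349 AUD × 10.94 = 4602.839806 MXN

4602.84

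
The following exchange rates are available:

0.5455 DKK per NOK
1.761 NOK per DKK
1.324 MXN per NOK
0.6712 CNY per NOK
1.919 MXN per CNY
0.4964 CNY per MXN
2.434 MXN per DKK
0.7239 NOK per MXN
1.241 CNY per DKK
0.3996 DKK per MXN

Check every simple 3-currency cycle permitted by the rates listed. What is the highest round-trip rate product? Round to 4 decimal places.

0.9612

DKK→MXN→NOK→DKK: 2.434 × 0.7239 × 0.5455 = 0.96116
DKK→CNY→MXN→DKK: 1.241 × 1.919 × 0.3996 = 0.95164
MXN→NOK→CNY→MXN: 0.7239 × 0.6712 × 1.919 = 0.93241
DKK→NOK→MXN→DKK: 1.761 × 1.324 × 0.3996 = 0.93169
Maximum is DKK→MXN→NOK→DKK at 0.9612; no arbitrage — every cycle loses value.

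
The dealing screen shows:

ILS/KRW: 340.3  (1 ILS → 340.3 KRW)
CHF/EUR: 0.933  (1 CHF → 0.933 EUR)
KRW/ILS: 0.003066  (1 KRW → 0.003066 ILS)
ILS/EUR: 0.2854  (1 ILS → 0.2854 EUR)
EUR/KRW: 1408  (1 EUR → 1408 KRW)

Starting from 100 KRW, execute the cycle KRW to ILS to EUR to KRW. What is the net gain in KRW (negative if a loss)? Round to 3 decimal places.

100 KRW × 0.003066 = 0.3066 ILS
0.3066 ILS × 0.2854 = 0.08750364 EUR
0.08750364 EUR × 1408 = 123.20512512 KRW
Net change: 123.20512512 − 100 = 23.20512512 KRW

23.205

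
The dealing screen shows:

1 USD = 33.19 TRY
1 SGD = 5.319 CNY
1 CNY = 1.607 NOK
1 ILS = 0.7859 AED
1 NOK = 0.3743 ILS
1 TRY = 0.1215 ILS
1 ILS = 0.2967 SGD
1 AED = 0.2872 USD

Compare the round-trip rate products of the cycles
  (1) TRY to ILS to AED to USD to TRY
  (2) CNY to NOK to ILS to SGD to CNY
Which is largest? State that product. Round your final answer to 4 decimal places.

0.9493

(1) 0.1215 × 0.7859 × 0.2872 × 33.19 = 0.91020
(2) 1.607 × 0.3743 × 0.2967 × 5.319 = 0.94926
Highest is cycle (2) at 0.9493 (≤1, no arbitrage).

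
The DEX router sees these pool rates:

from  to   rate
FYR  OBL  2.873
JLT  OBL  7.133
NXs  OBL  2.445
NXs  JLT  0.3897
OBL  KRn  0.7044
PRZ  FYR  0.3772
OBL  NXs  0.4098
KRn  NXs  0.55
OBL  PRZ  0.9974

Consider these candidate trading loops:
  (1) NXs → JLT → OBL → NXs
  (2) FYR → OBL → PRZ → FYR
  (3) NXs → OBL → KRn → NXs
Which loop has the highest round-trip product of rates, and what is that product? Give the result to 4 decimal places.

(1) 0.3897 × 7.133 × 0.4098 = 1.13913
(2) 2.873 × 0.9974 × 0.3772 = 1.08088
(3) 2.445 × 0.7044 × 0.55 = 0.94724
Highest is cycle (1) at 1.1391 (>1, arbitrage).

1.1391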